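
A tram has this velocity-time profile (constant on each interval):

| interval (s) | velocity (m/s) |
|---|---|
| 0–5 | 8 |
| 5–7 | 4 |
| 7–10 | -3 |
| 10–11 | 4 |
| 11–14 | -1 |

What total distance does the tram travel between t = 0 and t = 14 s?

64 m

Distance (not displacement) is the total path length: add the absolute areas under v-t.
0–5 s: |8| × 5 = 40 m
5–7 s: |4| × 2 = 8 m
7–10 s: |-3| × 3 = 9 m
10–11 s: |4| × 1 = 4 m
11–14 s: |-1| × 3 = 3 m
Total distance = 64 m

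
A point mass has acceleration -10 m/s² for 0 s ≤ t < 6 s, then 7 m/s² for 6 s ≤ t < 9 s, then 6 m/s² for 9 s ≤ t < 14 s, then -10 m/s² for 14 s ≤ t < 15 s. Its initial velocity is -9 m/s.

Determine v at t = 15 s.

-28 m/s

Δv equals the area under the a-t graph; then v = v₀ + Δv.
0–6 s: -10 × 6 = -60 m/s
6–9 s: 7 × 3 = 21 m/s
9–14 s: 6 × 5 = 30 m/s
14–15 s: -10 × 1 = -10 m/s
Δv = -19 m/s, so v(15) = -9 + (-19) = -28 m/s.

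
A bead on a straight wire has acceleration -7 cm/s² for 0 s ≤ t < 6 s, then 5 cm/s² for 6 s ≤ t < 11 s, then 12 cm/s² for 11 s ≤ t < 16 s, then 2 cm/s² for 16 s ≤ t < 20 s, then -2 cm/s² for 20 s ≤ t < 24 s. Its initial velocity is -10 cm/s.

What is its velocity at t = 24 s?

33 cm/s

Δv equals the area under the a-t graph; then v = v₀ + Δv.
0–6 s: -7 × 6 = -42 cm/s
6–11 s: 5 × 5 = 25 cm/s
11–16 s: 12 × 5 = 60 cm/s
16–20 s: 2 × 4 = 8 cm/s
20–24 s: -2 × 4 = -8 cm/s
Δv = 43 cm/s, so v(24) = -10 + (43) = 33 cm/s.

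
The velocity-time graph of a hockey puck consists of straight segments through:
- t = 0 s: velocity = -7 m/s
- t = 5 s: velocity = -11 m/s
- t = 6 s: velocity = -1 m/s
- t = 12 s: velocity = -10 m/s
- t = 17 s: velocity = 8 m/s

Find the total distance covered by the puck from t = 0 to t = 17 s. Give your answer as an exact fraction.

Distance (not displacement) is the total path length: add the absolute areas under v-t.
0–5 s: |½(-7 + -11)(5)| = 45 m
5–6 s: |½(-11 + -1)(1)| = 6 m
6–12 s: |½(-1 + -10)(6)| = 33 m
12–17 s: v = 0 at t = 133/9 s; triangle areas 125/9 + 80/9 = 205/9 m
Total distance = 961/9 m

961/9 m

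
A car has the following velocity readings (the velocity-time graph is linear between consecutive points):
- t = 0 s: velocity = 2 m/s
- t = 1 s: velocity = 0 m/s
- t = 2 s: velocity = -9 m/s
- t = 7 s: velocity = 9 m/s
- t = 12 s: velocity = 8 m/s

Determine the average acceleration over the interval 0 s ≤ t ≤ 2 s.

Average acceleration = Δv/Δt = (-9 − 2)/(2 − 0) = -5.5 m/s².

-5.5 m/s²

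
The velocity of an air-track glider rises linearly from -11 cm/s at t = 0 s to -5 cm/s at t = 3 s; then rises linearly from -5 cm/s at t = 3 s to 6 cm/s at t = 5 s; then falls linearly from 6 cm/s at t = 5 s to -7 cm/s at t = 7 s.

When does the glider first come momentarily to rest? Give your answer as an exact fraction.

v changes sign on 3–5 s (from -5 to 6); the graph is linear there, so v = 0 at t = 3 + (5)·(5 − 3)/(6 − -5) = 43/11 s.

t = 43/11 s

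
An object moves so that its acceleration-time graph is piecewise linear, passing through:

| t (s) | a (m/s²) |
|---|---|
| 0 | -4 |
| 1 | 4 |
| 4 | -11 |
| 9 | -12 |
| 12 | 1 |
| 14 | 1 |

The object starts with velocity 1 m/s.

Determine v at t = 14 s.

Δv equals the area under the a-t graph; then v = v₀ + Δv.
0–1 s: ½(-4 + 4)(1) = 0 m/s
1–4 s: ½(4 + -11)(3) = -10.5 m/s
4–9 s: ½(-11 + -12)(5) = -57.5 m/s
9–12 s: ½(-12 + 1)(3) = -16.5 m/s
12–14 s: 1 × 2 = 2 m/s
Δv = -82.5 m/s, so v(14) = 1 + (-82.5) = -81.5 m/s.

-81.5 m/s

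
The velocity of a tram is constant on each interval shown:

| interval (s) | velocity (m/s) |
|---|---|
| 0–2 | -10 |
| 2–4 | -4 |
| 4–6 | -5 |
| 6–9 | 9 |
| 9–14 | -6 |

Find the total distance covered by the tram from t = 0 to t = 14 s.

95 m

Total distance travelled is ∫|v| dt — sum the magnitudes of each area piece.
0–2 s: |-10| × 2 = 20 m
2–4 s: |-4| × 2 = 8 m
4–6 s: |-5| × 2 = 10 m
6–9 s: |9| × 3 = 27 m
9–14 s: |-6| × 5 = 30 m
Total distance = 95 m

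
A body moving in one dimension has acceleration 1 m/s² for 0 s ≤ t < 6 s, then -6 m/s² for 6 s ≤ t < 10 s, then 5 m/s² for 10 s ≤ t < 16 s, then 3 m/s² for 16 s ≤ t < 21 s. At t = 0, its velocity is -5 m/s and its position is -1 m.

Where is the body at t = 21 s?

-32.5 m

On each constant-a segment, Δv = aΔt and Δx = v₀Δt + ½aΔt²; chain segment to segment.
0–6 s: v starts -5 m/s; Δx = -5·6 + ½·1·6² = -12 m; v ends 1 m/s.
6–10 s: v starts 1 m/s; Δx = 1·4 + ½·-6·4² = -44 m; v ends -23 m/s.
10–16 s: v starts -23 m/s; Δx = -23·6 + ½·5·6² = -48 m; v ends 7 m/s.
16–21 s: v starts 7 m/s; Δx = 7·5 + ½·3·5² = 72.5 m; v ends 22 m/s.
x(21) = -1 + Σ Δx = -32.5 m.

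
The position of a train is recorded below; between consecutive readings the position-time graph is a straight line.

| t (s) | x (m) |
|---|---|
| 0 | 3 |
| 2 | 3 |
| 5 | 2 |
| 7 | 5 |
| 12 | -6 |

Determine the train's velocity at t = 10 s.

-2.2 m/s

Velocity is the slope of the x-t graph on 7–12 s: (-6 − 5)/(12 − 7) = -2.2 m/s.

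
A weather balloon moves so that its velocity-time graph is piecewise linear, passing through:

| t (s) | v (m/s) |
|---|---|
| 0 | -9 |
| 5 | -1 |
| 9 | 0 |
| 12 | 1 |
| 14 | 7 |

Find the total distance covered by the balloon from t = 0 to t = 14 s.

Total distance travelled is ∫|v| dt — sum the magnitudes of each area piece.
0–5 s: |½(-9 + -1)(5)| = 25 m
5–9 s: |½(-1 + 0)(4)| = 2 m
9–12 s: |½(0 + 1)(3)| = 1.5 m
12–14 s: |½(1 + 7)(2)| = 8 m
Total distance = 36.5 m

36.5 m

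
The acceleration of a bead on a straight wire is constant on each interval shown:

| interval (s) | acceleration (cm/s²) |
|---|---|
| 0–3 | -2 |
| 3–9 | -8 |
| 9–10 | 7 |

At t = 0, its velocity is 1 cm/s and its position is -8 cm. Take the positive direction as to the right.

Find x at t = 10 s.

On each constant-a segment, Δv = aΔt and Δx = v₀Δt + ½aΔt²; chain segment to segment.
0–3 s: v starts 1 cm/s; Δx = 1·3 + ½·-2·3² = -6 cm; v ends -5 cm/s.
3–9 s: v starts -5 cm/s; Δx = -5·6 + ½·-8·6² = -174 cm; v ends -53 cm/s.
9–10 s: v starts -53 cm/s; Δx = -53·1 + ½·7·1² = -49.5 cm; v ends -46 cm/s.
x(10) = -8 + Σ Δx = -237.5 cm.

-237.5 cm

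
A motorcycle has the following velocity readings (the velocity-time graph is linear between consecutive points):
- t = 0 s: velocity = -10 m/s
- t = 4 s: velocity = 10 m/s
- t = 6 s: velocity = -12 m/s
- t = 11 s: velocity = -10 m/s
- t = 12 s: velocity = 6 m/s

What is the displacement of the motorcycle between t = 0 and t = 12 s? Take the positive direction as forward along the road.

-59 m

Net displacement equals the area under the velocity-time graph (areas below the axis count negative).
0–4 s: ½(-10 + 10)(4) = 0 m
4–6 s: ½(10 + -12)(2) = -2 m
6–11 s: ½(-12 + -10)(5) = -55 m
11–12 s: ½(-10 + 6)(1) = -2 m
Net displacement = -59 m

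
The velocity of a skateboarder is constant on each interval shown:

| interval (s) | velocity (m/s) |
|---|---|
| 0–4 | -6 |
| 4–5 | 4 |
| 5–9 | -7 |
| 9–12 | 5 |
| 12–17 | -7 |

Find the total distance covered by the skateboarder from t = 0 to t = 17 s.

Distance (not displacement) is the total path length: add the absolute areas under v-t.
0–4 s: |-6| × 4 = 24 m
4–5 s: |4| × 1 = 4 m
5–9 s: |-7| × 4 = 28 m
9–12 s: |5| × 3 = 15 m
12–17 s: |-7| × 5 = 35 m
Total distance = 106 m

106 m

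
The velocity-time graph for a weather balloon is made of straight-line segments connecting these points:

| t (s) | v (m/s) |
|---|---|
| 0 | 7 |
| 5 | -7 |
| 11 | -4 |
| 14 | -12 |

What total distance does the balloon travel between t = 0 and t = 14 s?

74.5 m

Total distance travelled is ∫|v| dt — sum the magnitudes of each area piece.
0–5 s: v = 0 at t = 2.5 s; triangle areas 8.75 + 8.75 = 17.5 m
5–11 s: |½(-7 + -4)(6)| = 33 m
11–14 s: |½(-4 + -12)(3)| = 24 m
Total distance = 74.5 m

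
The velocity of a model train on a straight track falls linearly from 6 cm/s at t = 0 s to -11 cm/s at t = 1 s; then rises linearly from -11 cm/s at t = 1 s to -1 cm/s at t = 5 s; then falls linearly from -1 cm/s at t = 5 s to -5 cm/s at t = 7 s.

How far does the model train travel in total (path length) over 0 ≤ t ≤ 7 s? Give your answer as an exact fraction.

Total distance travelled is ∫|v| dt — sum the magnitudes of each area piece.
0–1 s: v = 0 at t = 6/17 s; triangle areas 18/17 + 121/34 = 157/34 cm
1–5 s: |½(-11 + -1)(4)| = 24 cm
5–7 s: |½(-1 + -5)(2)| = 6 cm
Total distance = 1177/34 cm

1177/34 cm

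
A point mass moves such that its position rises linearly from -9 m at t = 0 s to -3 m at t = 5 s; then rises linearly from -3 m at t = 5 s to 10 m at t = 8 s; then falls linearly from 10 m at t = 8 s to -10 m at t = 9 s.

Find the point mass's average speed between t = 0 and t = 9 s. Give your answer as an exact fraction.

13/3 m/s

Average speed = (total path length)/(elapsed time); on a piecewise-linear x-t graph the path length is Σ|Δx|.
0–5 s: |Δx| = |-3 − -9| = 6 m
5–8 s: |Δx| = |10 − -3| = 13 m
8–9 s: |Δx| = |-10 − 10| = 20 m
Total path = 39 m; average speed = 39/9 = 13/3 m/s.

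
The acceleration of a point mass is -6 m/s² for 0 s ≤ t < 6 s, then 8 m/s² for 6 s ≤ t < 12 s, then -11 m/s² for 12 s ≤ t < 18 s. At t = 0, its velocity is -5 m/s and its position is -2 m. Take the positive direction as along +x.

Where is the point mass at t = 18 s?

On each constant-a segment, Δv = aΔt and Δx = v₀Δt + ½aΔt²; chain segment to segment.
0–6 s: v starts -5 m/s; Δx = -5·6 + ½·-6·6² = -138 m; v ends -41 m/s.
6–12 s: v starts -41 m/s; Δx = -41·6 + ½·8·6² = -102 m; v ends 7 m/s.
12–18 s: v starts 7 m/s; Δx = 7·6 + ½·-11·6² = -156 m; v ends -59 m/s.
x(18) = -2 + Σ Δx = -398 m.

-398 m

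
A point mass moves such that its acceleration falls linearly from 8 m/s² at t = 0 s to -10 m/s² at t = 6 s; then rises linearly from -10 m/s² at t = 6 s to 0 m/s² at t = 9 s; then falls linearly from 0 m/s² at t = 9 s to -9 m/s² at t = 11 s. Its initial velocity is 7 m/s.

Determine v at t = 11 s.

-23 m/s

Δv equals the area under the a-t graph; then v = v₀ + Δv.
0–6 s: ½(8 + -10)(6) = -6 m/s
6–9 s: ½(-10 + 0)(3) = -15 m/s
9–11 s: ½(0 + -9)(2) = -9 m/s
Δv = -30 m/s, so v(11) = 7 + (-30) = -23 m/s.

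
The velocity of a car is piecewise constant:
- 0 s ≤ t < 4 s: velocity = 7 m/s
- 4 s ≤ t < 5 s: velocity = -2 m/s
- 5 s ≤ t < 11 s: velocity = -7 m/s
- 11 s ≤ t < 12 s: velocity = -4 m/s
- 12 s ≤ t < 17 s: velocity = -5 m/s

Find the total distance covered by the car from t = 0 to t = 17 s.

Distance (not displacement) is the total path length: add the absolute areas under v-t.
0–4 s: |7| × 4 = 28 m
4–5 s: |-2| × 1 = 2 m
5–11 s: |-7| × 6 = 42 m
11–12 s: |-4| × 1 = 4 m
12–17 s: |-5| × 5 = 25 m
Total distance = 101 m

101 m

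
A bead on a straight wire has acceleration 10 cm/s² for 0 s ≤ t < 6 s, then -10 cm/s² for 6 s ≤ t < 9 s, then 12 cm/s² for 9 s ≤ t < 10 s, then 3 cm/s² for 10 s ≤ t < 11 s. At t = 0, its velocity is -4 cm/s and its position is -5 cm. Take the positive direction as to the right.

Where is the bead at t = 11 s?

345.5 cm

On each constant-a segment, Δv = aΔt and Δx = v₀Δt + ½aΔt²; chain segment to segment.
0–6 s: v starts -4 cm/s; Δx = -4·6 + ½·10·6² = 156 cm; v ends 56 cm/s.
6–9 s: v starts 56 cm/s; Δx = 56·3 + ½·-10·3² = 123 cm; v ends 26 cm/s.
9–10 s: v starts 26 cm/s; Δx = 26·1 + ½·12·1² = 32 cm; v ends 38 cm/s.
10–11 s: v starts 38 cm/s; Δx = 38·1 + ½·3·1² = 39.5 cm; v ends 41 cm/s.
x(11) = -5 + Σ Δx = 345.5 cm.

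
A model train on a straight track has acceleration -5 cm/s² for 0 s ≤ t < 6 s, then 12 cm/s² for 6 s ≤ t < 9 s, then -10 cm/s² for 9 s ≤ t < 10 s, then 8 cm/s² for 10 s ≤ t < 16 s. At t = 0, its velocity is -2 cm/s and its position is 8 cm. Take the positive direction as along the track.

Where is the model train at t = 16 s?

-29 cm

On each constant-a segment, Δv = aΔt and Δx = v₀Δt + ½aΔt²; chain segment to segment.
0–6 s: v starts -2 cm/s; Δx = -2·6 + ½·-5·6² = -102 cm; v ends -32 cm/s.
6–9 s: v starts -32 cm/s; Δx = -32·3 + ½·12·3² = -42 cm; v ends 4 cm/s.
9–10 s: v starts 4 cm/s; Δx = 4·1 + ½·-10·1² = -1 cm; v ends -6 cm/s.
10–16 s: v starts -6 cm/s; Δx = -6·6 + ½·8·6² = 108 cm; v ends 42 cm/s.
x(16) = 8 + Σ Δx = -29 cm.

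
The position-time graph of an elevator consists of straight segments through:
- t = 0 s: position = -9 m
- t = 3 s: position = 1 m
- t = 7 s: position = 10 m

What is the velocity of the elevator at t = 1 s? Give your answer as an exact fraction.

Velocity is the slope of the x-t graph on 0–3 s: (1 − -9)/(3 − 0) = 10/3 m/s.

10/3 m/s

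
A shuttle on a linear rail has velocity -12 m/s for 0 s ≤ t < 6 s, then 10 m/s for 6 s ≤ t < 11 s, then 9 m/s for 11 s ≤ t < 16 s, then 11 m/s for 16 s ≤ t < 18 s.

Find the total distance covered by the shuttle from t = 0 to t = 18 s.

Total distance travelled is ∫|v| dt — sum the magnitudes of each area piece.
0–6 s: |-12| × 6 = 72 m
6–11 s: |10| × 5 = 50 m
11–16 s: |9| × 5 = 45 m
16–18 s: |11| × 2 = 22 m
Total distance = 189 m

189 m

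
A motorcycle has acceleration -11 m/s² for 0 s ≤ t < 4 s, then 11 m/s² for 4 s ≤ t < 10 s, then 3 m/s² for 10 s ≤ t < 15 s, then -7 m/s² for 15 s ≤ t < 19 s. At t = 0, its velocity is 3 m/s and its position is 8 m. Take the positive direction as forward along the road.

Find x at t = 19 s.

On each constant-a segment, Δv = aΔt and Δx = v₀Δt + ½aΔt²; chain segment to segment.
0–4 s: v starts 3 m/s; Δx = 3·4 + ½·-11·4² = -76 m; v ends -41 m/s.
4–10 s: v starts -41 m/s; Δx = -41·6 + ½·11·6² = -48 m; v ends 25 m/s.
10–15 s: v starts 25 m/s; Δx = 25·5 + ½·3·5² = 162.5 m; v ends 40 m/s.
15–19 s: v starts 40 m/s; Δx = 40·4 + ½·-7·4² = 104 m; v ends 12 m/s.
x(19) = 8 + Σ Δx = 150.5 m.

150.5 m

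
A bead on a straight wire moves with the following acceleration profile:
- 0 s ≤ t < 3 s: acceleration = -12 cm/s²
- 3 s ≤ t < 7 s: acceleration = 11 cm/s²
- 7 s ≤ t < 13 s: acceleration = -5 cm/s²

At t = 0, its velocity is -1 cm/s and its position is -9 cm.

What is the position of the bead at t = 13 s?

-174 cm

On each constant-a segment, Δv = aΔt and Δx = v₀Δt + ½aΔt²; chain segment to segment.
0–3 s: v starts -1 cm/s; Δx = -1·3 + ½·-12·3² = -57 cm; v ends -37 cm/s.
3–7 s: v starts -37 cm/s; Δx = -37·4 + ½·11·4² = -60 cm; v ends 7 cm/s.
7–13 s: v starts 7 cm/s; Δx = 7·6 + ½·-5·6² = -48 cm; v ends -23 cm/s.
x(13) = -9 + Σ Δx = -174 cm.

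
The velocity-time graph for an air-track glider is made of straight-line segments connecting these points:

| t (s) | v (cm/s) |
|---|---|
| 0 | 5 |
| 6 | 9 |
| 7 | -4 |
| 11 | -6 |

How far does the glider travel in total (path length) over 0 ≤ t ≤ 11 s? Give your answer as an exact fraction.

Distance (not displacement) is the total path length: add the absolute areas under v-t.
0–6 s: |½(5 + 9)(6)| = 42 cm
6–7 s: v = 0 at t = 87/13 s; triangle areas 81/26 + 8/13 = 97/26 cm
7–11 s: |½(-4 + -6)(4)| = 20 cm
Total distance = 1709/26 cm

1709/26 cm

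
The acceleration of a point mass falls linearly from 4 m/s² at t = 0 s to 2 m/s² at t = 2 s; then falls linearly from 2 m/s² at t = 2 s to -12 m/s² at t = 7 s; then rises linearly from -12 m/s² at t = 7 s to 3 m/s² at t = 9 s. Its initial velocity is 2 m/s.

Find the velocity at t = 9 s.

Δv equals the area under the a-t graph; then v = v₀ + Δv.
0–2 s: ½(4 + 2)(2) = 6 m/s
2–7 s: ½(2 + -12)(5) = -25 m/s
7–9 s: ½(-12 + 3)(2) = -9 m/s
Δv = -28 m/s, so v(9) = 2 + (-28) = -26 m/s.

-26 m/s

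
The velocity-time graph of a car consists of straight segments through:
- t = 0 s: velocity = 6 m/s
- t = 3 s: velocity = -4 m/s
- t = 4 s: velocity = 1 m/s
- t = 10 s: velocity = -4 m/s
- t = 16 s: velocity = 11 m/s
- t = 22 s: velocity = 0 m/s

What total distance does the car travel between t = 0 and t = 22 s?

Distance (not displacement) is the total path length: add the absolute areas under v-t.
0–3 s: v = 0 at t = 1.8 s; triangle areas 5.4 + 2.4 = 7.8 m
3–4 s: v = 0 at t = 3.8 s; triangle areas 1.6 + 0.1 = 1.7 m
4–10 s: v = 0 at t = 5.2 s; triangle areas 0.6 + 9.6 = 10.2 m
10–16 s: v = 0 at t = 11.6 s; triangle areas 3.2 + 24.2 = 27.4 m
16–22 s: |½(11 + 0)(6)| = 33 m
Total distance = 80.1 m

80.1 m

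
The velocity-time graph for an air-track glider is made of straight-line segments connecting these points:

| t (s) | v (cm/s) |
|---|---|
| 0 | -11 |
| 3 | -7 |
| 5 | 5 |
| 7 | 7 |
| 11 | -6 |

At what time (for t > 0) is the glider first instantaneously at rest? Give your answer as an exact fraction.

v changes sign on 3–5 s (from -7 to 5); the graph is linear there, so v = 0 at t = 3 + (7)·(5 − 3)/(5 − -7) = 25/6 s.

t = 25/6 s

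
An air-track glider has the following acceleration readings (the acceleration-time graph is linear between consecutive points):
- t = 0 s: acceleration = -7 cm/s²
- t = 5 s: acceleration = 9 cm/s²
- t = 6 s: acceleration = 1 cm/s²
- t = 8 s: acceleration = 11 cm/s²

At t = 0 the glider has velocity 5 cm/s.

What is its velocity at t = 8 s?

27 cm/s

Δv equals the area under the a-t graph; then v = v₀ + Δv.
0–5 s: ½(-7 + 9)(5) = 5 cm/s
5–6 s: ½(9 + 1)(1) = 5 cm/s
6–8 s: ½(1 + 11)(2) = 12 cm/s
Δv = 22 cm/s, so v(8) = 5 + (22) = 27 cm/s.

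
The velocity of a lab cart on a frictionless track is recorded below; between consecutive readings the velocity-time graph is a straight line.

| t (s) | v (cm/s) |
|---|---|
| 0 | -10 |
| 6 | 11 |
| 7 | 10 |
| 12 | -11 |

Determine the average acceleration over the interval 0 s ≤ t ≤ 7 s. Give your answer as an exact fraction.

20/7 cm/s²

Average acceleration = Δv/Δt = (10 − -10)/(7 − 0) = 20/7 cm/s².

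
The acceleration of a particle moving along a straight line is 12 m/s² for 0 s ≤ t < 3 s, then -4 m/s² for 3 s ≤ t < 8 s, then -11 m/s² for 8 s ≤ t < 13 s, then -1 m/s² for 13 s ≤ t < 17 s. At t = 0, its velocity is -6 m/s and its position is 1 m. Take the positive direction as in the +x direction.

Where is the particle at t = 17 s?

-138.5 m

On each constant-a segment, Δv = aΔt and Δx = v₀Δt + ½aΔt²; chain segment to segment.
0–3 s: v starts -6 m/s; Δx = -6·3 + ½·12·3² = 36 m; v ends 30 m/s.
3–8 s: v starts 30 m/s; Δx = 30·5 + ½·-4·5² = 100 m; v ends 10 m/s.
8–13 s: v starts 10 m/s; Δx = 10·5 + ½·-11·5² = -87.5 m; v ends -45 m/s.
13–17 s: v starts -45 m/s; Δx = -45·4 + ½·-1·4² = -188 m; v ends -49 m/s.
x(17) = 1 + Σ Δx = -138.5 m.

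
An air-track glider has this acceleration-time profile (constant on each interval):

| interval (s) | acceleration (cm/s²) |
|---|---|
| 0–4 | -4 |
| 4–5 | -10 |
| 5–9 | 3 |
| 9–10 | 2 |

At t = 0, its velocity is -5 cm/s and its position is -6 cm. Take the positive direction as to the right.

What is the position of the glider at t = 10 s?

On each constant-a segment, Δv = aΔt and Δx = v₀Δt + ½aΔt²; chain segment to segment.
0–4 s: v starts -5 cm/s; Δx = -5·4 + ½·-4·4² = -52 cm; v ends -21 cm/s.
4–5 s: v starts -21 cm/s; Δx = -21·1 + ½·-10·1² = -26 cm; v ends -31 cm/s.
5–9 s: v starts -31 cm/s; Δx = -31·4 + ½·3·4² = -100 cm; v ends -19 cm/s.
9–10 s: v starts -19 cm/s; Δx = -19·1 + ½·2·1² = -18 cm; v ends -17 cm/s.
x(10) = -6 + Σ Δx = -202 cm.

-202 cm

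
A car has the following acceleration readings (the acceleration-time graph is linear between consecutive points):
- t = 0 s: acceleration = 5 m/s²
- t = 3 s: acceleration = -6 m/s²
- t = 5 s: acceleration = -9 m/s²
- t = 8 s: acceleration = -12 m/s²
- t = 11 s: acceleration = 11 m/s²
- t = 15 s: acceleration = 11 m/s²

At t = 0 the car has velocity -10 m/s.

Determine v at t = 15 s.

-15.5 m/s

Δv equals the area under the a-t graph; then v = v₀ + Δv.
0–3 s: ½(5 + -6)(3) = -1.5 m/s
3–5 s: ½(-6 + -9)(2) = -15 m/s
5–8 s: ½(-9 + -12)(3) = -31.5 m/s
8–11 s: ½(-12 + 11)(3) = -1.5 m/s
11–15 s: 11 × 4 = 44 m/s
Δv = -5.5 m/s, so v(15) = -10 + (-5.5) = -15.5 m/s.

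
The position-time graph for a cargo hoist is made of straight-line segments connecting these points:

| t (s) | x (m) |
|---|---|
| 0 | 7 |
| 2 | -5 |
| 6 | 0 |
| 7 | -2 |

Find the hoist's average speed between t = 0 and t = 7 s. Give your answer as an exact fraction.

Average speed = (total path length)/(elapsed time); on a piecewise-linear x-t graph the path length is Σ|Δx|.
0–2 s: |Δx| = |-5 − 7| = 12 m
2–6 s: |Δx| = |0 − -5| = 5 m
6–7 s: |Δx| = |-2 − 0| = 2 m
Total path = 19 m; average speed = 19/7 = 19/7 m/s.

19/7 m/s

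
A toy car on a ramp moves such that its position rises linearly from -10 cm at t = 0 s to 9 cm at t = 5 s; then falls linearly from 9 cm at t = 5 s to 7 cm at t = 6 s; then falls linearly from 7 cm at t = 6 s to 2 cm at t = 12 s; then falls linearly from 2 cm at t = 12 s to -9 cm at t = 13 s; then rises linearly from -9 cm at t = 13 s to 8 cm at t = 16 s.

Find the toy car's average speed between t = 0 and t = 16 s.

Average speed = (total path length)/(elapsed time); on a piecewise-linear x-t graph the path length is Σ|Δx|.
0–5 s: |Δx| = |9 − -10| = 19 cm
5–6 s: |Δx| = |7 − 9| = 2 cm
6–12 s: |Δx| = |2 − 7| = 5 cm
12–13 s: |Δx| = |-9 − 2| = 11 cm
13–16 s: |Δx| = |8 − -9| = 17 cm
Total path = 54 cm; average speed = 54/16 = 3.375 cm/s.

3.375 cm/s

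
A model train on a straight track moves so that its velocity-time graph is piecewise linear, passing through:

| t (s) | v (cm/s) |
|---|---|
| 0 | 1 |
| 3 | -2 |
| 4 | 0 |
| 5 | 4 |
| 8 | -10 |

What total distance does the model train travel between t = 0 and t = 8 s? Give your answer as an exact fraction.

Total distance travelled is ∫|v| dt — sum the magnitudes of each area piece.
0–3 s: v = 0 at t = 1 s; triangle areas 0.5 + 2 = 2.5 cm
3–4 s: |½(-2 + 0)(1)| = 1 cm
4–5 s: |½(0 + 4)(1)| = 2 cm
5–8 s: v = 0 at t = 41/7 s; triangle areas 12/7 + 75/7 = 87/7 cm
Total distance = 251/14 cm

251/14 cm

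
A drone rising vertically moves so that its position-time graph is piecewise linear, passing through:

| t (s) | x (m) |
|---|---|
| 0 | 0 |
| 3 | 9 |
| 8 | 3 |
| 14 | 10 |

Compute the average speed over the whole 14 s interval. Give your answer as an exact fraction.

Average speed = (total path length)/(elapsed time); on a piecewise-linear x-t graph the path length is Σ|Δx|.
0–3 s: |Δx| = |9 − 0| = 9 m
3–8 s: |Δx| = |3 − 9| = 6 m
8–14 s: |Δx| = |10 − 3| = 7 m
Total path = 22 m; average speed = 22/14 = 11/7 m/s.

11/7 m/s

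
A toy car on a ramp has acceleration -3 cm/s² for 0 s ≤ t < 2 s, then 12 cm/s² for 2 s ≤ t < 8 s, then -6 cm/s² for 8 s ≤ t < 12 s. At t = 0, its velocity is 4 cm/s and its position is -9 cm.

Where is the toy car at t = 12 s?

429 cm

On each constant-a segment, Δv = aΔt and Δx = v₀Δt + ½aΔt²; chain segment to segment.
0–2 s: v starts 4 cm/s; Δx = 4·2 + ½·-3·2² = 2 cm; v ends -2 cm/s.
2–8 s: v starts -2 cm/s; Δx = -2·6 + ½·12·6² = 204 cm; v ends 70 cm/s.
8–12 s: v starts 70 cm/s; Δx = 70·4 + ½·-6·4² = 232 cm; v ends 46 cm/s.
x(12) = -9 + Σ Δx = 429 cm.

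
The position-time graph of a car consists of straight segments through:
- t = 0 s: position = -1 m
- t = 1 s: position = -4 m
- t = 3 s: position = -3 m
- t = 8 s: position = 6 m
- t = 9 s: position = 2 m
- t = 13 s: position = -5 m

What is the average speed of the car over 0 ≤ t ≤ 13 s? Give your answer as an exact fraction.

Average speed = (total path length)/(elapsed time); on a piecewise-linear x-t graph the path length is Σ|Δx|.
0–1 s: |Δx| = |-4 − -1| = 3 m
1–3 s: |Δx| = |-3 − -4| = 1 m
3–8 s: |Δx| = |6 − -3| = 9 m
8–9 s: |Δx| = |2 − 6| = 4 m
9–13 s: |Δx| = |-5 − 2| = 7 m
Total path = 24 m; average speed = 24/13 = 24/13 m/s.

24/13 m/s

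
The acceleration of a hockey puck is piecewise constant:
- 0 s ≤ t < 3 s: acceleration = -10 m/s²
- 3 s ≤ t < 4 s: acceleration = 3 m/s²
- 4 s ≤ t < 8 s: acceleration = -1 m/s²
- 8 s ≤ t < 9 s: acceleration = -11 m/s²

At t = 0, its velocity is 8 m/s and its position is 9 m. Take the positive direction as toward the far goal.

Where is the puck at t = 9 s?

On each constant-a segment, Δv = aΔt and Δx = v₀Δt + ½aΔt²; chain segment to segment.
0–3 s: v starts 8 m/s; Δx = 8·3 + ½·-10·3² = -21 m; v ends -22 m/s.
3–4 s: v starts -22 m/s; Δx = -22·1 + ½·3·1² = -20.5 m; v ends -19 m/s.
4–8 s: v starts -19 m/s; Δx = -19·4 + ½·-1·4² = -84 m; v ends -23 m/s.
8–9 s: v starts -23 m/s; Δx = -23·1 + ½·-11·1² = -28.5 m; v ends -34 m/s.
x(9) = 9 + Σ Δx = -145 m.

-145 m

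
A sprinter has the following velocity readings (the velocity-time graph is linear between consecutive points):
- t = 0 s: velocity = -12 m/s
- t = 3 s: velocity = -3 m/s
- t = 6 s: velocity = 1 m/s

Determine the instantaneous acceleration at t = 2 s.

Acceleration is the slope of the v-t graph on 0–3 s: (-3 − -12)/(3 − 0) = 3 m/s².

3 m/s²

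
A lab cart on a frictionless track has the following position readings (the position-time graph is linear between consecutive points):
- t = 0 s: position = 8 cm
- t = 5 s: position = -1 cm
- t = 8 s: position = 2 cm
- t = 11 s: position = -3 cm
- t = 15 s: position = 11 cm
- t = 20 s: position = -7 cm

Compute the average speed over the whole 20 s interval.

Average speed = (total path length)/(elapsed time); on a piecewise-linear x-t graph the path length is Σ|Δx|.
0–5 s: |Δx| = |-1 − 8| = 9 cm
5–8 s: |Δx| = |2 − -1| = 3 cm
8–11 s: |Δx| = |-3 − 2| = 5 cm
11–15 s: |Δx| = |11 − -3| = 14 cm
15–20 s: |Δx| = |-7 − 11| = 18 cm
Total path = 49 cm; average speed = 49/20 = 2.45 cm/s.

2.45 cm/s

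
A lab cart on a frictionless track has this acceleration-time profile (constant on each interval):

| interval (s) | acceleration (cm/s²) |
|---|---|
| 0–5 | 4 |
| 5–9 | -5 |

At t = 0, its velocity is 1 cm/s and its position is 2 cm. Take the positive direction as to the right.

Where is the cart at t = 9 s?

101 cm

On each constant-a segment, Δv = aΔt and Δx = v₀Δt + ½aΔt²; chain segment to segment.
0–5 s: v starts 1 cm/s; Δx = 1·5 + ½·4·5² = 55 cm; v ends 21 cm/s.
5–9 s: v starts 21 cm/s; Δx = 21·4 + ½·-5·4² = 44 cm; v ends 1 cm/s.
x(9) = 2 + Σ Δx = 101 cm.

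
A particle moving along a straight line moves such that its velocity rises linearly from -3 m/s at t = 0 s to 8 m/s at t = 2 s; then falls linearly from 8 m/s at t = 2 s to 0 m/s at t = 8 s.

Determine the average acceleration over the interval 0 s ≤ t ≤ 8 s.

Average acceleration = Δv/Δt = (0 − -3)/(8 − 0) = 0.375 m/s².

0.375 m/s²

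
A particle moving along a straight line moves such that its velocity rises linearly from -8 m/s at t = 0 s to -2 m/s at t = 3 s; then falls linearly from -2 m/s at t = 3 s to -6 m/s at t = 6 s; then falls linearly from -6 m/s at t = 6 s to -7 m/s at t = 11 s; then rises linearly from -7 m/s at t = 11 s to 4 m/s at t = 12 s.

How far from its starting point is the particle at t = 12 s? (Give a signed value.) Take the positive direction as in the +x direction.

Displacement is the signed area under the v-t curve.
0–3 s: ½(-8 + -2)(3) = -15 m
3–6 s: ½(-2 + -6)(3) = -12 m
6–11 s: ½(-6 + -7)(5) = -32.5 m
11–12 s: ½(-7 + 4)(1) = -1.5 m
Net displacement = -61 m

-61 m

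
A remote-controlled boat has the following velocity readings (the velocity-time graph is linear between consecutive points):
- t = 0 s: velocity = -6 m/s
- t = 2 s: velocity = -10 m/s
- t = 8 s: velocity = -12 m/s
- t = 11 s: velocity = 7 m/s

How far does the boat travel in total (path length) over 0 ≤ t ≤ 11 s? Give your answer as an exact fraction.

3695/38 m

Total distance travelled is ∫|v| dt — sum the magnitudes of each area piece.
0–2 s: |½(-6 + -10)(2)| = 16 m
2–8 s: |½(-10 + -12)(6)| = 66 m
8–11 s: v = 0 at t = 188/19 s; triangle areas 216/19 + 147/38 = 579/38 m
Total distance = 3695/38 m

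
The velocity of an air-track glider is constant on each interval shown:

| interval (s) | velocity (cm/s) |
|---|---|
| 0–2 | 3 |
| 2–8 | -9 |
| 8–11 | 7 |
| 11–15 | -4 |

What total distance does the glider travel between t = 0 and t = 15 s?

97 cm

Total distance travelled is ∫|v| dt — sum the magnitudes of each area piece.
0–2 s: |3| × 2 = 6 cm
2–8 s: |-9| × 6 = 54 cm
8–11 s: |7| × 3 = 21 cm
11–15 s: |-4| × 4 = 16 cm
Total distance = 97 cm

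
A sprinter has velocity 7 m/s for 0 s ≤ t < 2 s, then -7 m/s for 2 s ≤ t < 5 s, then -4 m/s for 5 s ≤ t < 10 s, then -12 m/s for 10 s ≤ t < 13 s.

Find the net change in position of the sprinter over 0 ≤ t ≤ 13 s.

-63 m

Displacement is the signed area under the v-t curve.
0–2 s: 7 × 2 = 14 m
2–5 s: -7 × 3 = -21 m
5–10 s: -4 × 5 = -20 m
10–13 s: -12 × 3 = -36 m
Net displacement = -63 m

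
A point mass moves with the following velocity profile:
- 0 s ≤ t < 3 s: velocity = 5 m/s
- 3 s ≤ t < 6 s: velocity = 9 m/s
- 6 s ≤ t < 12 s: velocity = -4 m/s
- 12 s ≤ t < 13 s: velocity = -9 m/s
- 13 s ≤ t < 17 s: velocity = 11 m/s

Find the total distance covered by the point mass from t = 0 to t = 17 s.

119 m

Distance (not displacement) is the total path length: add the absolute areas under v-t.
0–3 s: |5| × 3 = 15 m
3–6 s: |9| × 3 = 27 m
6–12 s: |-4| × 6 = 24 m
12–13 s: |-9| × 1 = 9 m
13–17 s: |11| × 4 = 44 m
Total distance = 119 m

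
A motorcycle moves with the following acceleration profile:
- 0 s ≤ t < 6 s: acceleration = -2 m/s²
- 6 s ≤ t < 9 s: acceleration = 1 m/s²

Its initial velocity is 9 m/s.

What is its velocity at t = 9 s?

0 m/s

Δv equals the area under the a-t graph; then v = v₀ + Δv.
0–6 s: -2 × 6 = -12 m/s
6–9 s: 1 × 3 = 3 m/s
Δv = -9 m/s, so v(9) = 9 + (-9) = 0 m/s.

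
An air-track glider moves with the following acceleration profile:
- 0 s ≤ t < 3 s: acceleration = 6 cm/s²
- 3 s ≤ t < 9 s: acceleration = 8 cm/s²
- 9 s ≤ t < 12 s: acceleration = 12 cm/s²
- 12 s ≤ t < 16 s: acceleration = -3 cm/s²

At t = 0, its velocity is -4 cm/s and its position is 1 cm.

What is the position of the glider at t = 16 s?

852 cm

On each constant-a segment, Δv = aΔt and Δx = v₀Δt + ½aΔt²; chain segment to segment.
0–3 s: v starts -4 cm/s; Δx = -4·3 + ½·6·3² = 15 cm; v ends 14 cm/s.
3–9 s: v starts 14 cm/s; Δx = 14·6 + ½·8·6² = 228 cm; v ends 62 cm/s.
9–12 s: v starts 62 cm/s; Δx = 62·3 + ½·12·3² = 240 cm; v ends 98 cm/s.
12–16 s: v starts 98 cm/s; Δx = 98·4 + ½·-3·4² = 368 cm; v ends 86 cm/s.
x(16) = 1 + Σ Δx = 852 cm.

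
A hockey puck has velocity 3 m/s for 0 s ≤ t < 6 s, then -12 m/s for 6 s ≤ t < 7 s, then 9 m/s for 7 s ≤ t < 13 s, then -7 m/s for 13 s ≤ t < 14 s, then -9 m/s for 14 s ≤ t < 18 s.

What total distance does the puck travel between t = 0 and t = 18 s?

127 m

Total distance travelled is ∫|v| dt — sum the magnitudes of each area piece.
0–6 s: |3| × 6 = 18 m
6–7 s: |-12| × 1 = 12 m
7–13 s: |9| × 6 = 54 m
13–14 s: |-7| × 1 = 7 m
14–18 s: |-9| × 4 = 36 m
Total distance = 127 m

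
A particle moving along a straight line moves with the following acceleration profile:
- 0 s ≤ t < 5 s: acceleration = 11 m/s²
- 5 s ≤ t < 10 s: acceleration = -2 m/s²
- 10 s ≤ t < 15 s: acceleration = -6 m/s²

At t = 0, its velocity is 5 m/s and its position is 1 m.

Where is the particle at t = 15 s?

On each constant-a segment, Δv = aΔt and Δx = v₀Δt + ½aΔt²; chain segment to segment.
0–5 s: v starts 5 m/s; Δx = 5·5 + ½·11·5² = 162.5 m; v ends 60 m/s.
5–10 s: v starts 60 m/s; Δx = 60·5 + ½·-2·5² = 275 m; v ends 50 m/s.
10–15 s: v starts 50 m/s; Δx = 50·5 + ½·-6·5² = 175 m; v ends 20 m/s.
x(15) = 1 + Σ Δx = 613.5 m.

613.5 m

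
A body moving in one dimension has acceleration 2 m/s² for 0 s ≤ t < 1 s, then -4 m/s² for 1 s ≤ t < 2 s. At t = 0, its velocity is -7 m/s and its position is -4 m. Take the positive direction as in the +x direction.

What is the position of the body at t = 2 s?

-17 m

On each constant-a segment, Δv = aΔt and Δx = v₀Δt + ½aΔt²; chain segment to segment.
0–1 s: v starts -7 m/s; Δx = -7·1 + ½·2·1² = -6 m; v ends -5 m/s.
1–2 s: v starts -5 m/s; Δx = -5·1 + ½·-4·1² = -7 m; v ends -9 m/s.
x(2) = -4 + Σ Δx = -17 m.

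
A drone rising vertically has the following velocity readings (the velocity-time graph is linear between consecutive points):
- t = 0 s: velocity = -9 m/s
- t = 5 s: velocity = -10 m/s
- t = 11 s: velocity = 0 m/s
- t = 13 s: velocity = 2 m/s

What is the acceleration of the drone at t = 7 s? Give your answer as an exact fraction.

Acceleration is the slope of the v-t graph on 5–11 s: (0 − -10)/(11 − 5) = 5/3 m/s².

5/3 m/s²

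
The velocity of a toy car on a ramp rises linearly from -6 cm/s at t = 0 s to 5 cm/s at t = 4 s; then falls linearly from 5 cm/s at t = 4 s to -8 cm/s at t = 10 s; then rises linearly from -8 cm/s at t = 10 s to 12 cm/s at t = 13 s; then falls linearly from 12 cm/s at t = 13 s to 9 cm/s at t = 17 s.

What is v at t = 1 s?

-3.25 cm/s

On 0–4 s the graph is linear from -6 to 5 cm/s: v(1) = -6 + (5 − -6)·(1 − 0)/(4 − 0) = -3.25 cm/s.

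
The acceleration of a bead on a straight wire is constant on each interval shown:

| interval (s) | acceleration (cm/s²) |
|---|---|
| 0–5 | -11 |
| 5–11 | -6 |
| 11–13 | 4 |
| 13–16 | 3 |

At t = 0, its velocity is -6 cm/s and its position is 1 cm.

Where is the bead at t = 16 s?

-1080 cm

On each constant-a segment, Δv = aΔt and Δx = v₀Δt + ½aΔt²; chain segment to segment.
0–5 s: v starts -6 cm/s; Δx = -6·5 + ½·-11·5² = -167.5 cm; v ends -61 cm/s.
5–11 s: v starts -61 cm/s; Δx = -61·6 + ½·-6·6² = -474 cm; v ends -97 cm/s.
11–13 s: v starts -97 cm/s; Δx = -97·2 + ½·4·2² = -186 cm; v ends -89 cm/s.
13–16 s: v starts -89 cm/s; Δx = -89·3 + ½·3·3² = -253.5 cm; v ends -80 cm/s.
x(16) = 1 + Σ Δx = -1080 cm.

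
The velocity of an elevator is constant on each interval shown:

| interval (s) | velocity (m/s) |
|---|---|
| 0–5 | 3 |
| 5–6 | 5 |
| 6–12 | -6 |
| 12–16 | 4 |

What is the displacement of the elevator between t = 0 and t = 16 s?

Net displacement equals the area under the velocity-time graph (areas below the axis count negative).
0–5 s: 3 × 5 = 15 m
5–6 s: 5 × 1 = 5 m
6–12 s: -6 × 6 = -36 m
12–16 s: 4 × 4 = 16 m
Net displacement = 0 m

0 m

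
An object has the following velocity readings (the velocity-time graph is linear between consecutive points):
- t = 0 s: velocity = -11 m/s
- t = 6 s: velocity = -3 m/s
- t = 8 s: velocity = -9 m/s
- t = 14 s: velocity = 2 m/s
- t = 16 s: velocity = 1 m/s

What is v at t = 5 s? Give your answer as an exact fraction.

-13/3 m/s

On 0–6 s the graph is linear from -11 to -3 m/s: v(5) = -11 + (-3 − -11)·(5 − 0)/(6 − 0) = -13/3 m/s.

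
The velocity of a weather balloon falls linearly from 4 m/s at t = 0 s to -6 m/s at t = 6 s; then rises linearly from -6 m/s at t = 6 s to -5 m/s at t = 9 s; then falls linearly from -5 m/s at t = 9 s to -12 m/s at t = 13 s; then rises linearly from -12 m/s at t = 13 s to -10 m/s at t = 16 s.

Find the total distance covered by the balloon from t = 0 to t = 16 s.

99.1 m

Distance (not displacement) is the total path length: add the absolute areas under v-t.
0–6 s: v = 0 at t = 2.4 s; triangle areas 4.8 + 10.8 = 15.6 m
6–9 s: |½(-6 + -5)(3)| = 16.5 m
9–13 s: |½(-5 + -12)(4)| = 34 m
13–16 s: |½(-12 + -10)(3)| = 33 m
Total distance = 99.1 m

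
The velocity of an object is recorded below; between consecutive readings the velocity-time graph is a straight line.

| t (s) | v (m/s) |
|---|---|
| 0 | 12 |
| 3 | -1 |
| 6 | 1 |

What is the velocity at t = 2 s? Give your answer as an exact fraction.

10/3 m/s

On 0–3 s the graph is linear from 12 to -1 m/s: v(2) = 12 + (-1 − 12)·(2 − 0)/(3 − 0) = 10/3 m/s.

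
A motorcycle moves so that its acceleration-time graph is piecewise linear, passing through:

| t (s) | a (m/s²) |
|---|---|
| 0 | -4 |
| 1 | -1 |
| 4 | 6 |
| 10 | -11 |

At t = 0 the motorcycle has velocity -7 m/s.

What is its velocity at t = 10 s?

-17 m/s

Δv equals the area under the a-t graph; then v = v₀ + Δv.
0–1 s: ½(-4 + -1)(1) = -2.5 m/s
1–4 s: ½(-1 + 6)(3) = 7.5 m/s
4–10 s: ½(6 + -11)(6) = -15 m/s
Δv = -10 m/s, so v(10) = -7 + (-10) = -17 m/s.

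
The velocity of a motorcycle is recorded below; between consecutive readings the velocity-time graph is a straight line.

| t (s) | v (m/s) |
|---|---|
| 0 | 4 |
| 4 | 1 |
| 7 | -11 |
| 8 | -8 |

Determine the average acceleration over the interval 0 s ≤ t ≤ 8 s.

Average acceleration = Δv/Δt = (-8 − 4)/(8 − 0) = -1.5 m/s².

-1.5 m/s²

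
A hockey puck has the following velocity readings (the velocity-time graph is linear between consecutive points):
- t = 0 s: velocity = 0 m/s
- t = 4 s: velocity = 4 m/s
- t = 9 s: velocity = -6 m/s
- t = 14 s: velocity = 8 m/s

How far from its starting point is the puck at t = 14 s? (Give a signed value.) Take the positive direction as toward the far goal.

Net displacement equals the area under the velocity-time graph (areas below the axis count negative).
0–4 s: ½(0 + 4)(4) = 8 m
4–9 s: ½(4 + -6)(5) = -5 m
9–14 s: ½(-6 + 8)(5) = 5 m
Net displacement = 8 m

8 m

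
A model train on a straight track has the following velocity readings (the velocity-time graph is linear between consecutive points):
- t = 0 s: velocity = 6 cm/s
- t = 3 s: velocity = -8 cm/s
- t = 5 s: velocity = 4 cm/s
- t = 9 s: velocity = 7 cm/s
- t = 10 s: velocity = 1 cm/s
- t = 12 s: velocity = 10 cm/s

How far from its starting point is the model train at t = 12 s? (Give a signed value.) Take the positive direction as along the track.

Displacement is the signed area under the v-t curve.
0–3 s: ½(6 + -8)(3) = -3 cm
3–5 s: ½(-8 + 4)(2) = -4 cm
5–9 s: ½(4 + 7)(4) = 22 cm
9–10 s: ½(7 + 1)(1) = 4 cm
10–12 s: ½(1 + 10)(2) = 11 cm
Net displacement = 30 cm

30 cm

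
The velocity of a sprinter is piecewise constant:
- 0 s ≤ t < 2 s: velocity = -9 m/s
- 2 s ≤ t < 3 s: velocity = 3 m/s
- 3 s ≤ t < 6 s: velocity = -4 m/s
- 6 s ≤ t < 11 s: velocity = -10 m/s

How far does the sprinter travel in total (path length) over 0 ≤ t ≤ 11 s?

83 m

Distance (not displacement) is the total path length: add the absolute areas under v-t.
0–2 s: |-9| × 2 = 18 m
2–3 s: |3| × 1 = 3 m
3–6 s: |-4| × 3 = 12 m
6–11 s: |-10| × 5 = 50 m
Total distance = 83 m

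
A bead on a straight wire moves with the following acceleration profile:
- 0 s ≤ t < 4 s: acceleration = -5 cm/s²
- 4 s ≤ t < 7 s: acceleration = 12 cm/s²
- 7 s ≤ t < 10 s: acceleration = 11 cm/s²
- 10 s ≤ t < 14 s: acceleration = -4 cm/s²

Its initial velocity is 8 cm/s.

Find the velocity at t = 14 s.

41 cm/s

Δv equals the area under the a-t graph; then v = v₀ + Δv.
0–4 s: -5 × 4 = -20 cm/s
4–7 s: 12 × 3 = 36 cm/s
7–10 s: 11 × 3 = 33 cm/s
10–14 s: -4 × 4 = -16 cm/s
Δv = 33 cm/s, so v(14) = 8 + (33) = 41 cm/s.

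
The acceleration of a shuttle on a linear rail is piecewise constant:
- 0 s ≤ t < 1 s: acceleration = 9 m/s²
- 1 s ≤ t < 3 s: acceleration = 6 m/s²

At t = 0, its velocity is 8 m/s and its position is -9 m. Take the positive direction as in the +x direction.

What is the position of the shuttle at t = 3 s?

On each constant-a segment, Δv = aΔt and Δx = v₀Δt + ½aΔt²; chain segment to segment.
0–1 s: v starts 8 m/s; Δx = 8·1 + ½·9·1² = 12.5 m; v ends 17 m/s.
1–3 s: v starts 17 m/s; Δx = 17·2 + ½·6·2² = 46 m; v ends 29 m/s.
x(3) = -9 + Σ Δx = 49.5 m.

49.5 m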